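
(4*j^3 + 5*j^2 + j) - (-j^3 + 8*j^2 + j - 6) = 5*j^3 - 3*j^2 + 6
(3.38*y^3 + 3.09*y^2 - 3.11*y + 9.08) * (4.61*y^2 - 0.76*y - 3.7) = 15.5818*y^5 + 11.6761*y^4 - 29.1915*y^3 + 32.7894*y^2 + 4.6062*y - 33.596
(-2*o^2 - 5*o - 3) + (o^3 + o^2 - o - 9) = o^3 - o^2 - 6*o - 12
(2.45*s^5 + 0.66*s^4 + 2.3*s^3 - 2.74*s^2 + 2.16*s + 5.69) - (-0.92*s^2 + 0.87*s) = 2.45*s^5 + 0.66*s^4 + 2.3*s^3 - 1.82*s^2 + 1.29*s + 5.69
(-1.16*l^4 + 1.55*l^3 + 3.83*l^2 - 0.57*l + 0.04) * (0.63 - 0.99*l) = 1.1484*l^5 - 2.2653*l^4 - 2.8152*l^3 + 2.9772*l^2 - 0.3987*l + 0.0252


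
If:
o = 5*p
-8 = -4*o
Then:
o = 2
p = 2/5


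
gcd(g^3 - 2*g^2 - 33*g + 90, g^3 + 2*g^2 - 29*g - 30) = g^2 + g - 30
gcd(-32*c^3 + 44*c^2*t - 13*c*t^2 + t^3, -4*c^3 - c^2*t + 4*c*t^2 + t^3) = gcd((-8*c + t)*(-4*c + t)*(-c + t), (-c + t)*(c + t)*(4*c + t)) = -c + t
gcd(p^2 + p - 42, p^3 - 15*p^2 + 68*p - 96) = 1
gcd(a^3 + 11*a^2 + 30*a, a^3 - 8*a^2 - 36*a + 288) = a + 6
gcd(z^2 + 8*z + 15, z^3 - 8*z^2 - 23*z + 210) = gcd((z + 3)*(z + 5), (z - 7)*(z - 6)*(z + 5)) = z + 5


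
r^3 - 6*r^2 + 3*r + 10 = (r - 5)*(r - 2)*(r + 1)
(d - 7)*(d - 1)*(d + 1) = d^3 - 7*d^2 - d + 7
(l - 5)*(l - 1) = l^2 - 6*l + 5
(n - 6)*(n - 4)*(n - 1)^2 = n^4 - 12*n^3 + 45*n^2 - 58*n + 24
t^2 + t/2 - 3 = (t - 3/2)*(t + 2)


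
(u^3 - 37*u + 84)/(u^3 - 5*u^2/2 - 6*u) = 2*(u^2 + 4*u - 21)/(u*(2*u + 3))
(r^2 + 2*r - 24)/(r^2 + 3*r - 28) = (r + 6)/(r + 7)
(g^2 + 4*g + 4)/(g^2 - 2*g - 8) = (g + 2)/(g - 4)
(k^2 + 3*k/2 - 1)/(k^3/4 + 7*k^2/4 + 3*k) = 2*(2*k^2 + 3*k - 2)/(k*(k^2 + 7*k + 12))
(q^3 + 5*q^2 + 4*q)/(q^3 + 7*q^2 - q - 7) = q*(q + 4)/(q^2 + 6*q - 7)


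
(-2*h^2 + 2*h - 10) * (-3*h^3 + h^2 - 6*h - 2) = 6*h^5 - 8*h^4 + 44*h^3 - 18*h^2 + 56*h + 20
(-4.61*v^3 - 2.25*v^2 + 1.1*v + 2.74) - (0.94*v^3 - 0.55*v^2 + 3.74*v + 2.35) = -5.55*v^3 - 1.7*v^2 - 2.64*v + 0.39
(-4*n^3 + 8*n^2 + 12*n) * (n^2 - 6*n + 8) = -4*n^5 + 32*n^4 - 68*n^3 - 8*n^2 + 96*n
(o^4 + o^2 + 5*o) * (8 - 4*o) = -4*o^5 + 8*o^4 - 4*o^3 - 12*o^2 + 40*o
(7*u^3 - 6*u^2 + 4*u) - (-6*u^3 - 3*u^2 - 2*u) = 13*u^3 - 3*u^2 + 6*u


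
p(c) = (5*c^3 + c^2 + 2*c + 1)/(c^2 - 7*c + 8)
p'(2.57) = -15.53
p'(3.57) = -49.12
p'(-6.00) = 3.45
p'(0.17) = 0.60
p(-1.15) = -0.44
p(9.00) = 144.04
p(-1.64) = -0.98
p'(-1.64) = 1.31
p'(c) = (7 - 2*c)*(5*c^3 + c^2 + 2*c + 1)/(c^2 - 7*c + 8)^2 + (15*c^2 + 2*c + 2)/(c^2 - 7*c + 8)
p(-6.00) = -12.27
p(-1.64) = -0.98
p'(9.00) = -13.44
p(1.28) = 23.12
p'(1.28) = 194.26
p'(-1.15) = 0.89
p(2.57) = -28.84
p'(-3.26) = 2.41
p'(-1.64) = 1.31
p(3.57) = -58.51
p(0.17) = 0.20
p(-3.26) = -4.06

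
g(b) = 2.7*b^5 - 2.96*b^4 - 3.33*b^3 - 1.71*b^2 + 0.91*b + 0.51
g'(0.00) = 0.91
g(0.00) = 0.51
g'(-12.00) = 298998.91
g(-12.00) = -727727.37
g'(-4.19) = 4871.73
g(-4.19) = -4187.55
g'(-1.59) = 114.97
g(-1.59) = -38.23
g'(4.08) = 2757.40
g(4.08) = 1981.93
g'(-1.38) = 66.68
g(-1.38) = -19.50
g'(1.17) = -10.43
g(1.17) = -5.73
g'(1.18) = -10.32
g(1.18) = -5.83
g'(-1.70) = 148.78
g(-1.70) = -52.68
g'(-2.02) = 289.42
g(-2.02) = -120.95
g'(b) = 13.5*b^4 - 11.84*b^3 - 9.99*b^2 - 3.42*b + 0.91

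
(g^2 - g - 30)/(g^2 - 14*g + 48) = (g + 5)/(g - 8)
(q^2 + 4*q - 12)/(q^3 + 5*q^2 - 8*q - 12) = 1/(q + 1)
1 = 1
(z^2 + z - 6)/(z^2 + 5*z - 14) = (z + 3)/(z + 7)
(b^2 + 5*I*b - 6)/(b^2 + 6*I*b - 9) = (b + 2*I)/(b + 3*I)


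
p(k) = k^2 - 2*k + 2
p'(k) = 2*k - 2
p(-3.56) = 21.79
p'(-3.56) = -9.12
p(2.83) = 4.35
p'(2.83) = 3.66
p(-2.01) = 10.06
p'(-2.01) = -6.02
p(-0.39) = 2.93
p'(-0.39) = -2.78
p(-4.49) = 31.14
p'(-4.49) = -10.98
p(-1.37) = 6.62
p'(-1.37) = -4.74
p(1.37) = 1.14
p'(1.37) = 0.74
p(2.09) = 2.19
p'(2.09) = 2.18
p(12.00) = 122.00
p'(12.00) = 22.00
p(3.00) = 5.00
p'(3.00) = 4.00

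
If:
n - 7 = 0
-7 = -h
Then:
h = 7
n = 7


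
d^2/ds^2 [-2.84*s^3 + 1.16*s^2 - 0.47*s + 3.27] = 2.32 - 17.04*s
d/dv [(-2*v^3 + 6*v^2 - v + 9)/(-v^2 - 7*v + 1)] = (2*v^4 + 28*v^3 - 49*v^2 + 30*v + 62)/(v^4 + 14*v^3 + 47*v^2 - 14*v + 1)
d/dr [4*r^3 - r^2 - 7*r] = 12*r^2 - 2*r - 7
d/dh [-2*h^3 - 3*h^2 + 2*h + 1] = -6*h^2 - 6*h + 2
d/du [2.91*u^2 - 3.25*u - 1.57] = 5.82*u - 3.25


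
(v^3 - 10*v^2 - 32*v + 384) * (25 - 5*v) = -5*v^4 + 75*v^3 - 90*v^2 - 2720*v + 9600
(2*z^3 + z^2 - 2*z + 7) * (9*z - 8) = 18*z^4 - 7*z^3 - 26*z^2 + 79*z - 56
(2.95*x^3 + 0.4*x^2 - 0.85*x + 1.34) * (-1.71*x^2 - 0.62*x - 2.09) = -5.0445*x^5 - 2.513*x^4 - 4.96*x^3 - 2.6004*x^2 + 0.9457*x - 2.8006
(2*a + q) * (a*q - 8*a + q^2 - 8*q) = 2*a^2*q - 16*a^2 + 3*a*q^2 - 24*a*q + q^3 - 8*q^2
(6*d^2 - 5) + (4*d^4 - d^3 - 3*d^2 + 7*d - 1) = 4*d^4 - d^3 + 3*d^2 + 7*d - 6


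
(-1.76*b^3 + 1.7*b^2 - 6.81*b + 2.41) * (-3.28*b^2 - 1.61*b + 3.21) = 5.7728*b^5 - 2.7424*b^4 + 13.9502*b^3 + 8.5163*b^2 - 25.7402*b + 7.7361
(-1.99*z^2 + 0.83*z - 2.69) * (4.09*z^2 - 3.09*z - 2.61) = -8.1391*z^4 + 9.5438*z^3 - 8.3729*z^2 + 6.1458*z + 7.0209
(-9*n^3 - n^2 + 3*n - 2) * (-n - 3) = 9*n^4 + 28*n^3 - 7*n + 6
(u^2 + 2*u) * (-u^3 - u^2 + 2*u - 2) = -u^5 - 3*u^4 + 2*u^2 - 4*u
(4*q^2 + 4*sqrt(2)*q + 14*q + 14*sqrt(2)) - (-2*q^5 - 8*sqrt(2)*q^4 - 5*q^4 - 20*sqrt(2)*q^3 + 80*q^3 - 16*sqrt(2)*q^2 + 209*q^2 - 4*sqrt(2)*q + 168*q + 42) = 2*q^5 + 5*q^4 + 8*sqrt(2)*q^4 - 80*q^3 + 20*sqrt(2)*q^3 - 205*q^2 + 16*sqrt(2)*q^2 - 154*q + 8*sqrt(2)*q - 42 + 14*sqrt(2)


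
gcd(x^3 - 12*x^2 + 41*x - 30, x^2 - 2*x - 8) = 1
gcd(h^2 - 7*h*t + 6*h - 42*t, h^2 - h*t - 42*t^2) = -h + 7*t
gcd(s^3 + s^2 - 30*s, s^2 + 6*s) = s^2 + 6*s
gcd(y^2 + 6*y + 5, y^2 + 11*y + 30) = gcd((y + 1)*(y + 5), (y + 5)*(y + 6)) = y + 5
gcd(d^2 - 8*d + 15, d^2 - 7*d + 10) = d - 5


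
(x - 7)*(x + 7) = x^2 - 49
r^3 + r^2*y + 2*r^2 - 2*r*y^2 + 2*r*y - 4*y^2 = (r + 2)*(r - y)*(r + 2*y)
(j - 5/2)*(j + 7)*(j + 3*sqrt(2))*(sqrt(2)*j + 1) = sqrt(2)*j^4 + 9*sqrt(2)*j^3/2 + 7*j^3 - 29*sqrt(2)*j^2/2 + 63*j^2/2 - 245*j/2 + 27*sqrt(2)*j/2 - 105*sqrt(2)/2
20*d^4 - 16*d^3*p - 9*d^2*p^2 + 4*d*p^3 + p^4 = (-2*d + p)*(-d + p)*(2*d + p)*(5*d + p)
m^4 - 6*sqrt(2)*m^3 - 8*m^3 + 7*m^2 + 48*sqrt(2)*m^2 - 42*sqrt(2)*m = m*(m - 7)*(m - 1)*(m - 6*sqrt(2))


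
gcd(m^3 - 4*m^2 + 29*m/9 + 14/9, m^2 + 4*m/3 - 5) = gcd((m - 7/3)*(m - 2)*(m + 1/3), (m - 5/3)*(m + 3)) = 1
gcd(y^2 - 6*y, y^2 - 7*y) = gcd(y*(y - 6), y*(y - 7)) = y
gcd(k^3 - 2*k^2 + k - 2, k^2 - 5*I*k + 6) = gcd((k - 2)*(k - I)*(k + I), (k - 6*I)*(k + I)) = k + I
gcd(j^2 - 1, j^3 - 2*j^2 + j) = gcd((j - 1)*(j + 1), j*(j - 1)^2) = j - 1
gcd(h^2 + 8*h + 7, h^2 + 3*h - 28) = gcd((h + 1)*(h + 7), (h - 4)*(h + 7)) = h + 7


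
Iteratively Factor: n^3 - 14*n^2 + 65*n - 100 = (n - 4)*(n^2 - 10*n + 25) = (n - 5)*(n - 4)*(n - 5)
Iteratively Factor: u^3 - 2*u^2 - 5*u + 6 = (u + 2)*(u^2 - 4*u + 3) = (u - 3)*(u + 2)*(u - 1)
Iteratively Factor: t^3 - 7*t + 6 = (t + 3)*(t^2 - 3*t + 2) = (t - 1)*(t + 3)*(t - 2)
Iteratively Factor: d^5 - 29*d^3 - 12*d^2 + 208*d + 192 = (d + 3)*(d^4 - 3*d^3 - 20*d^2 + 48*d + 64) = (d + 1)*(d + 3)*(d^3 - 4*d^2 - 16*d + 64) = (d + 1)*(d + 3)*(d + 4)*(d^2 - 8*d + 16) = (d - 4)*(d + 1)*(d + 3)*(d + 4)*(d - 4)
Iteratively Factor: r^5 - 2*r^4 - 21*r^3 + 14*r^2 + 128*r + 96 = (r + 1)*(r^4 - 3*r^3 - 18*r^2 + 32*r + 96) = (r + 1)*(r + 2)*(r^3 - 5*r^2 - 8*r + 48) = (r + 1)*(r + 2)*(r + 3)*(r^2 - 8*r + 16) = (r - 4)*(r + 1)*(r + 2)*(r + 3)*(r - 4)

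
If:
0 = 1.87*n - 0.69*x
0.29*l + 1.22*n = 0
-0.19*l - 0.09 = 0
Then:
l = -0.47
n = 0.11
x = 0.31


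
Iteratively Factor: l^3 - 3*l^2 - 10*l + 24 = (l - 2)*(l^2 - l - 12) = (l - 4)*(l - 2)*(l + 3)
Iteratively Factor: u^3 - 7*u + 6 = (u - 1)*(u^2 + u - 6) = (u - 2)*(u - 1)*(u + 3)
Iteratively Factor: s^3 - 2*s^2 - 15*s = (s - 5)*(s^2 + 3*s) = (s - 5)*(s + 3)*(s)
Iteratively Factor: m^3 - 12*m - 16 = (m + 2)*(m^2 - 2*m - 8) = (m + 2)^2*(m - 4)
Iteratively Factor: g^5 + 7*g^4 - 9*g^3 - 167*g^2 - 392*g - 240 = (g + 3)*(g^4 + 4*g^3 - 21*g^2 - 104*g - 80) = (g - 5)*(g + 3)*(g^3 + 9*g^2 + 24*g + 16) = (g - 5)*(g + 3)*(g + 4)*(g^2 + 5*g + 4) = (g - 5)*(g + 3)*(g + 4)^2*(g + 1)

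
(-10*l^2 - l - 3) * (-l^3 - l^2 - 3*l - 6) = 10*l^5 + 11*l^4 + 34*l^3 + 66*l^2 + 15*l + 18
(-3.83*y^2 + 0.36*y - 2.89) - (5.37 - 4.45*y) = -3.83*y^2 + 4.81*y - 8.26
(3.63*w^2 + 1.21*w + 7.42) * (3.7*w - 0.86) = 13.431*w^3 + 1.3552*w^2 + 26.4134*w - 6.3812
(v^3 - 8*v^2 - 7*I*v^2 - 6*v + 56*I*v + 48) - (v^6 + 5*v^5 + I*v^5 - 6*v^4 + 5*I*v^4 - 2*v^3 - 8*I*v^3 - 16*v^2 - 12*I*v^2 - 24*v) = -v^6 - 5*v^5 - I*v^5 + 6*v^4 - 5*I*v^4 + 3*v^3 + 8*I*v^3 + 8*v^2 + 5*I*v^2 + 18*v + 56*I*v + 48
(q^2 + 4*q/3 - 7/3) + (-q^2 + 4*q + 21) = 16*q/3 + 56/3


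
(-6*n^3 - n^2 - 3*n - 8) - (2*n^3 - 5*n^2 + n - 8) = -8*n^3 + 4*n^2 - 4*n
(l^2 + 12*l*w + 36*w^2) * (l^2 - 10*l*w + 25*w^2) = l^4 + 2*l^3*w - 59*l^2*w^2 - 60*l*w^3 + 900*w^4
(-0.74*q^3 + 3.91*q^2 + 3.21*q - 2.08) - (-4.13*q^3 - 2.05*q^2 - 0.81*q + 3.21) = 3.39*q^3 + 5.96*q^2 + 4.02*q - 5.29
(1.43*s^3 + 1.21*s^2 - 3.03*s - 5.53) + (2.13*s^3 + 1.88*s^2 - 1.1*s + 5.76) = 3.56*s^3 + 3.09*s^2 - 4.13*s + 0.23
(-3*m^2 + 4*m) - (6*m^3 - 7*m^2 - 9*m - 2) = -6*m^3 + 4*m^2 + 13*m + 2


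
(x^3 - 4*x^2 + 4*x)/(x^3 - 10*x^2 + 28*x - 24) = x/(x - 6)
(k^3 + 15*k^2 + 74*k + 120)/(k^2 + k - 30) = (k^2 + 9*k + 20)/(k - 5)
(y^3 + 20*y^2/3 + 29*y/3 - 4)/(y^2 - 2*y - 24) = (y^2 + 8*y/3 - 1)/(y - 6)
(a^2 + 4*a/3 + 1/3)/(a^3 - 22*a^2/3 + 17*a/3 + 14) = (3*a + 1)/(3*a^2 - 25*a + 42)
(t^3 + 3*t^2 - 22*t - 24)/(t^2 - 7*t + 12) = (t^2 + 7*t + 6)/(t - 3)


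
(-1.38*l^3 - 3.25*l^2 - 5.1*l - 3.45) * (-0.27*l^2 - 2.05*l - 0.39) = 0.3726*l^5 + 3.7065*l^4 + 8.5777*l^3 + 12.654*l^2 + 9.0615*l + 1.3455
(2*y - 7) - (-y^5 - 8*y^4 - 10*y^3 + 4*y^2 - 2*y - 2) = y^5 + 8*y^4 + 10*y^3 - 4*y^2 + 4*y - 5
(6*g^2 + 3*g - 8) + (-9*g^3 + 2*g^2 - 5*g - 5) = -9*g^3 + 8*g^2 - 2*g - 13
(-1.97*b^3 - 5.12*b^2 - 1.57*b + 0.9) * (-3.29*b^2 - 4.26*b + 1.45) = 6.4813*b^5 + 25.237*b^4 + 24.12*b^3 - 3.6968*b^2 - 6.1105*b + 1.305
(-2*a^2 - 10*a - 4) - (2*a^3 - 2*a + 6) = -2*a^3 - 2*a^2 - 8*a - 10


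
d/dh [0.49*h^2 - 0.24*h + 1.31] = 0.98*h - 0.24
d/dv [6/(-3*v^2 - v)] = 6*(6*v + 1)/(v^2*(3*v + 1)^2)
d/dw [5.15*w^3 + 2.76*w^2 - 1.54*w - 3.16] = 15.45*w^2 + 5.52*w - 1.54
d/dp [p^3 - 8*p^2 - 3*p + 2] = 3*p^2 - 16*p - 3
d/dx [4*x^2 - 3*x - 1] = 8*x - 3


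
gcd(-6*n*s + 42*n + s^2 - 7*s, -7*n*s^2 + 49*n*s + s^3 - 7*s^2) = s - 7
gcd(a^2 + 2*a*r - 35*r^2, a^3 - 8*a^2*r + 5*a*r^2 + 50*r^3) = -a + 5*r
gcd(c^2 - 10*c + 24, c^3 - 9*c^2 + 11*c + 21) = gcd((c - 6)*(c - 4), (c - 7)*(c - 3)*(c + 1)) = 1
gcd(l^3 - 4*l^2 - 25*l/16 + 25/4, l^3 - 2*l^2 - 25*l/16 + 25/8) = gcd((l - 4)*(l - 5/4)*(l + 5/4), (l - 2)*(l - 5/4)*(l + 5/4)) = l^2 - 25/16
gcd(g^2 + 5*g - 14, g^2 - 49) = g + 7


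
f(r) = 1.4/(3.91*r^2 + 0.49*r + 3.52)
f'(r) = 1.4*(-7.82*r - 0.49)/(3.91*r^2 + 0.49*r + 3.52)^2 = (-10.948*r - 0.686)/(3.91*r^2 + 0.49*r + 3.52)^2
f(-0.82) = 0.24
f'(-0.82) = 0.25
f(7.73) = 0.01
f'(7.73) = -0.00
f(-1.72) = 0.10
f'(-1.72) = 0.09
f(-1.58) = 0.11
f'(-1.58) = 0.11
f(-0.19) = 0.39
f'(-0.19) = 0.11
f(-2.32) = 0.06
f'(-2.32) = 0.05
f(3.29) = 0.03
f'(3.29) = -0.02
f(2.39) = 0.05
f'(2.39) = -0.04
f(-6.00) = 0.01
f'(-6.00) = 0.00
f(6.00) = 0.01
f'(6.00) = -0.00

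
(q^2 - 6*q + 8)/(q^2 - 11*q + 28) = (q - 2)/(q - 7)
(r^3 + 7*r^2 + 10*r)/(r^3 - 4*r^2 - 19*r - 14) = r*(r + 5)/(r^2 - 6*r - 7)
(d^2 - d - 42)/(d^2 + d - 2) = (d^2 - d - 42)/(d^2 + d - 2)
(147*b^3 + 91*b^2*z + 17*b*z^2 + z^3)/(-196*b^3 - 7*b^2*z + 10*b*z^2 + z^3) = (3*b + z)/(-4*b + z)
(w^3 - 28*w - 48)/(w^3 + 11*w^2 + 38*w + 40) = (w - 6)/(w + 5)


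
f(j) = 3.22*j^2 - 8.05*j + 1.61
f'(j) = 6.44*j - 8.05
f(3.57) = 13.91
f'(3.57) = 14.94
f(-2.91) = 52.30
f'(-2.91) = -26.79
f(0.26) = -0.27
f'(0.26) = -6.38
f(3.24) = 9.33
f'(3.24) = 12.82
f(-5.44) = 140.69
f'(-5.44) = -43.08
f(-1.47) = 20.40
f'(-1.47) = -17.52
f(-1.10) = 14.36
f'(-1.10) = -15.13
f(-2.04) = 31.43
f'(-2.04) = -21.19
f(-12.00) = 561.89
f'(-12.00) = -85.33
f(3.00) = 6.44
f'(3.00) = 11.27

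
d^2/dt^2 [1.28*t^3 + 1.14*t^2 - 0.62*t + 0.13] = 7.68*t + 2.28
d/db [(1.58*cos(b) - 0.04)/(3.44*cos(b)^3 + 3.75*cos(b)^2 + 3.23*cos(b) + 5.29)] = (10.8704*cos(b)^3 + 5.5122*cos(b)^2 - 0.3*cos(b) - 8.4874)*sin(b)/(11.8336*cos(b)^6 + 25.8*cos(b)^5 + 36.2849*cos(b)^4 + 60.6202*cos(b)^3 + 50.1079*cos(b)^2 + 34.1734*cos(b) + 27.9841)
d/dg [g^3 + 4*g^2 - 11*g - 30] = 3*g^2 + 8*g - 11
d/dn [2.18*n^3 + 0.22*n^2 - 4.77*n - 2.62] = 6.54*n^2 + 0.44*n - 4.77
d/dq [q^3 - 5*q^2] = q*(3*q - 10)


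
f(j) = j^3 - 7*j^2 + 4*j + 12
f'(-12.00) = 604.00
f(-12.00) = -2772.00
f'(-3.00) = 73.00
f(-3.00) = -90.00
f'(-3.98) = 107.24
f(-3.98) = -177.85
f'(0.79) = -5.19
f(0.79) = 11.28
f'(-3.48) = 89.05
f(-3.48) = -128.84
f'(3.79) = -5.97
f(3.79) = -18.95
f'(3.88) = -5.16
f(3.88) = -19.45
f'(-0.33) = 8.95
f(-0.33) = 9.88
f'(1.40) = -9.72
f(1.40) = 6.62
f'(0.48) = -2.03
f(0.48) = 12.42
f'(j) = 3*j^2 - 14*j + 4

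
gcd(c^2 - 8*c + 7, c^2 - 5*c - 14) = c - 7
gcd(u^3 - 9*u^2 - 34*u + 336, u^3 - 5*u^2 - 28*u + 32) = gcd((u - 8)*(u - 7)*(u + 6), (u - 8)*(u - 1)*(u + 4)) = u - 8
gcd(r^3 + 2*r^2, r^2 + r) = r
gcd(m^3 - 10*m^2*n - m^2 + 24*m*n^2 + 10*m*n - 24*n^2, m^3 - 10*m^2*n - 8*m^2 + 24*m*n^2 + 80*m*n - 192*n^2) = m^2 - 10*m*n + 24*n^2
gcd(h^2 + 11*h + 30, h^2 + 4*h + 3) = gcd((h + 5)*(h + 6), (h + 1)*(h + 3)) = 1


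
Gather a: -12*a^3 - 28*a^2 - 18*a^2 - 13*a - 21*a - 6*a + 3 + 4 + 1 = -12*a^3 - 46*a^2 - 40*a + 8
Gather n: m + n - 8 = m + n - 8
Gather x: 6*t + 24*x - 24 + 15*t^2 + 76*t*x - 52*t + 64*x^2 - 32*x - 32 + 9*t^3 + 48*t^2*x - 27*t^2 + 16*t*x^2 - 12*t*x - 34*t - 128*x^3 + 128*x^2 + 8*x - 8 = 9*t^3 - 12*t^2 - 80*t - 128*x^3 + x^2*(16*t + 192) + x*(48*t^2 + 64*t) - 64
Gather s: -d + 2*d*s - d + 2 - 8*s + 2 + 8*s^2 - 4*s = -2*d + 8*s^2 + s*(2*d - 12) + 4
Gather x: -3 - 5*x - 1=-5*x - 4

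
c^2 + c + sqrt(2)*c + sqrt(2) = (c + 1)*(c + sqrt(2))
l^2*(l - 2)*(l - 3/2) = l^4 - 7*l^3/2 + 3*l^2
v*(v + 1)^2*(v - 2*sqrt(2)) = v^4 - 2*sqrt(2)*v^3 + 2*v^3 - 4*sqrt(2)*v^2 + v^2 - 2*sqrt(2)*v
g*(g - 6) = g^2 - 6*g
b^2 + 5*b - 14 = (b - 2)*(b + 7)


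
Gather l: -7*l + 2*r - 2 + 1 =-7*l + 2*r - 1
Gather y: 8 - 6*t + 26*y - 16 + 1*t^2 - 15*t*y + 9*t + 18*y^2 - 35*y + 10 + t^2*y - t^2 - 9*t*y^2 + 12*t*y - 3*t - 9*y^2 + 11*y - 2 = y^2*(9 - 9*t) + y*(t^2 - 3*t + 2)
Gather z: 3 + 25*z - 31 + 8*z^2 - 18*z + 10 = 8*z^2 + 7*z - 18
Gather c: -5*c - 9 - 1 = -5*c - 10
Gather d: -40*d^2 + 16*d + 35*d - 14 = -40*d^2 + 51*d - 14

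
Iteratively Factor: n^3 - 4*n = (n)*(n^2 - 4) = n*(n + 2)*(n - 2)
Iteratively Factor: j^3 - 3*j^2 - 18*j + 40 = (j - 5)*(j^2 + 2*j - 8) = (j - 5)*(j - 2)*(j + 4)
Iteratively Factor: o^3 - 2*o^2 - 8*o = (o + 2)*(o^2 - 4*o) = o*(o + 2)*(o - 4)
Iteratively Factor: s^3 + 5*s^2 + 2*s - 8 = (s + 2)*(s^2 + 3*s - 4) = (s - 1)*(s + 2)*(s + 4)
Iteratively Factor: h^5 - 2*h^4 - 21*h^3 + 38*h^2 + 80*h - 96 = (h - 3)*(h^4 + h^3 - 18*h^2 - 16*h + 32) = (h - 3)*(h - 1)*(h^3 + 2*h^2 - 16*h - 32) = (h - 3)*(h - 1)*(h + 2)*(h^2 - 16) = (h - 3)*(h - 1)*(h + 2)*(h + 4)*(h - 4)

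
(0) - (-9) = 9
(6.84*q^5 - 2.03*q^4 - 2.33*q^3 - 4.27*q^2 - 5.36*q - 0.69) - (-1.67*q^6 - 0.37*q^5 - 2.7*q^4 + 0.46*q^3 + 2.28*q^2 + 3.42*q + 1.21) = 1.67*q^6 + 7.21*q^5 + 0.67*q^4 - 2.79*q^3 - 6.55*q^2 - 8.78*q - 1.9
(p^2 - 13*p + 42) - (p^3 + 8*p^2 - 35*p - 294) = -p^3 - 7*p^2 + 22*p + 336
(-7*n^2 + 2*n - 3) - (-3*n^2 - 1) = -4*n^2 + 2*n - 2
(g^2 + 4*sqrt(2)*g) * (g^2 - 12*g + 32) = g^4 - 12*g^3 + 4*sqrt(2)*g^3 - 48*sqrt(2)*g^2 + 32*g^2 + 128*sqrt(2)*g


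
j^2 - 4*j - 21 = (j - 7)*(j + 3)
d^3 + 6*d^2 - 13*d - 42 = (d - 3)*(d + 2)*(d + 7)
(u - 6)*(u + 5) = u^2 - u - 30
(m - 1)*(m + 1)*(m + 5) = m^3 + 5*m^2 - m - 5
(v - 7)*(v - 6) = v^2 - 13*v + 42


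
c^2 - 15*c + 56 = (c - 8)*(c - 7)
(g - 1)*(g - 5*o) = g^2 - 5*g*o - g + 5*o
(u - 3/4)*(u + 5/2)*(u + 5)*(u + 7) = u^4 + 55*u^3/4 + 433*u^2/8 + 155*u/4 - 525/8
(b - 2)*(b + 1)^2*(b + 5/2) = b^4 + 5*b^3/2 - 3*b^2 - 19*b/2 - 5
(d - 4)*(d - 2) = d^2 - 6*d + 8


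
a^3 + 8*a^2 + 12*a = a*(a + 2)*(a + 6)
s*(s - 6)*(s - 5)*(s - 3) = s^4 - 14*s^3 + 63*s^2 - 90*s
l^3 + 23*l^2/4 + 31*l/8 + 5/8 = (l + 1/4)*(l + 1/2)*(l + 5)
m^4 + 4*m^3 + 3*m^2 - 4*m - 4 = (m - 1)*(m + 1)*(m + 2)^2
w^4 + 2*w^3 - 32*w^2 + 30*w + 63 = (w - 3)^2*(w + 1)*(w + 7)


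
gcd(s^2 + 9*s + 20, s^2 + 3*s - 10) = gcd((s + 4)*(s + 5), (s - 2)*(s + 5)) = s + 5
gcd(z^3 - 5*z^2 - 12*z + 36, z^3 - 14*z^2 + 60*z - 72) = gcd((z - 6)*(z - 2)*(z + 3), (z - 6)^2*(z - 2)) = z^2 - 8*z + 12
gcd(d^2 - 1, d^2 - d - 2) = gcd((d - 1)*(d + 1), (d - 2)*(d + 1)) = d + 1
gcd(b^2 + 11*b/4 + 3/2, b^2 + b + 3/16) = b + 3/4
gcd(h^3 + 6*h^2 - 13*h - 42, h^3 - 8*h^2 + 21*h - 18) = h - 3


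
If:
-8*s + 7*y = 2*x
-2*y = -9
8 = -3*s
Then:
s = -8/3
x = 317/12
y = 9/2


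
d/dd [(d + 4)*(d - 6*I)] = 2*d + 4 - 6*I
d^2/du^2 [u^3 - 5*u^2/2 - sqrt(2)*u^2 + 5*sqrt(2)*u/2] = 6*u - 5 - 2*sqrt(2)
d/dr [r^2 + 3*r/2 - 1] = 2*r + 3/2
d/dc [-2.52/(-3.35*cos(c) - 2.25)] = 8.442*sin(c)/(3.35*cos(c) + 2.25)^2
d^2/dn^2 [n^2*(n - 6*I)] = 6*n - 12*I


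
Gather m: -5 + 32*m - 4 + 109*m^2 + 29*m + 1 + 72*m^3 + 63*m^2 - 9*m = 72*m^3 + 172*m^2 + 52*m - 8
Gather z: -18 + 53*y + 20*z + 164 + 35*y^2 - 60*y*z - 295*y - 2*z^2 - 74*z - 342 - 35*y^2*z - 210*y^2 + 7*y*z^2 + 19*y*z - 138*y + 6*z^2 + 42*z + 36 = -175*y^2 - 380*y + z^2*(7*y + 4) + z*(-35*y^2 - 41*y - 12) - 160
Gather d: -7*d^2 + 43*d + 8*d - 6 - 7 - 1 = -7*d^2 + 51*d - 14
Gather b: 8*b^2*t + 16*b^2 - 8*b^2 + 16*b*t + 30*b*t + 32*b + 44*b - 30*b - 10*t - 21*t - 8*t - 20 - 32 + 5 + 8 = b^2*(8*t + 8) + b*(46*t + 46) - 39*t - 39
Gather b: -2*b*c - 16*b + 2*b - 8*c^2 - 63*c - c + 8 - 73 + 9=b*(-2*c - 14) - 8*c^2 - 64*c - 56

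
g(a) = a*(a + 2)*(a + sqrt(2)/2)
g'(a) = a*(a + 2) + a*(a + sqrt(2)/2) + (a + 2)*(a + sqrt(2)/2)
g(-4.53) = -43.81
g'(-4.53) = 38.45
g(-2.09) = -0.26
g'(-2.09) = 3.20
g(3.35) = 72.71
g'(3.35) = 53.22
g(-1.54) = 0.59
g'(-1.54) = 0.19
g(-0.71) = 0.00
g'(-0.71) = -0.92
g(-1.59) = 0.58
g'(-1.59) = 0.39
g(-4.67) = -49.41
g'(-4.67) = 41.56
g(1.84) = 18.00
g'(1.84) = 21.53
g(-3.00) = -6.88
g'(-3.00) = 12.17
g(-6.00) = -127.03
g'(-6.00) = 76.93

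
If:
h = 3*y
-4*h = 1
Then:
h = -1/4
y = -1/12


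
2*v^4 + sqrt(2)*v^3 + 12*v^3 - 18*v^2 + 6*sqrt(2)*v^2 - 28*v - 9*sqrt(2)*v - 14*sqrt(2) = (v - 2)*(v + 7)*(sqrt(2)*v + 1)*(sqrt(2)*v + sqrt(2))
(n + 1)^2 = n^2 + 2*n + 1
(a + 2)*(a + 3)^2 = a^3 + 8*a^2 + 21*a + 18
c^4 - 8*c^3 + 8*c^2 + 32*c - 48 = (c - 6)*(c - 2)^2*(c + 2)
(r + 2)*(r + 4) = r^2 + 6*r + 8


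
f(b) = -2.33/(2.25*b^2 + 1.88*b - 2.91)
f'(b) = -2.33*(-4.5*b - 1.88)/(2.25*b^2 + 1.88*b - 2.91)^2 = (10.485*b + 4.3804)/(2.25*b^2 + 1.88*b - 2.91)^2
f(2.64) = -0.13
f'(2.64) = 0.10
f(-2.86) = -0.23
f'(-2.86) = -0.25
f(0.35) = 1.18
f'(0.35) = 2.06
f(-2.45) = -0.39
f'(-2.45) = -0.59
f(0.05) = 0.83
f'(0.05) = 0.62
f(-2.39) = -0.43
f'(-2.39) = -0.70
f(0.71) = 5.28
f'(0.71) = 60.81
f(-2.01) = -0.97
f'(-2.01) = -2.89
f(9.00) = -0.01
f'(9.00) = 0.00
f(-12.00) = -0.01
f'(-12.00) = -0.00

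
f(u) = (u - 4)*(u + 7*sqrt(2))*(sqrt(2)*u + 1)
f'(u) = sqrt(2)*(u - 4)*(u + 7*sqrt(2)) + (u - 4)*(sqrt(2)*u + 1) + (u + 7*sqrt(2))*(sqrt(2)*u + 1)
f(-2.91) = 150.46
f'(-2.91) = -68.55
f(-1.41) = 45.65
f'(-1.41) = -68.01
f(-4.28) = 235.11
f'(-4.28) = -52.36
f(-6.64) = 290.99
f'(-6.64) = 12.88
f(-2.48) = 120.54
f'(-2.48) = -70.35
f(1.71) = -90.88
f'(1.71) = -5.74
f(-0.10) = -34.50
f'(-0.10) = -51.93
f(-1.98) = 85.25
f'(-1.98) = -70.47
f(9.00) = 1297.25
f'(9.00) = 461.73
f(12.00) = 3148.37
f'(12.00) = 785.08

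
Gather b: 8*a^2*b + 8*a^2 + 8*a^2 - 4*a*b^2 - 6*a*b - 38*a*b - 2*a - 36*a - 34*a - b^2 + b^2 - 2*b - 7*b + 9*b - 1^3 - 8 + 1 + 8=16*a^2 - 4*a*b^2 - 72*a + b*(8*a^2 - 44*a)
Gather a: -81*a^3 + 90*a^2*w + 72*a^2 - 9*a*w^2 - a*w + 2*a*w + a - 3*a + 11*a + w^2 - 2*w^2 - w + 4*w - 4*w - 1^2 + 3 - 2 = -81*a^3 + a^2*(90*w + 72) + a*(-9*w^2 + w + 9) - w^2 - w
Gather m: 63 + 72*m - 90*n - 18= 72*m - 90*n + 45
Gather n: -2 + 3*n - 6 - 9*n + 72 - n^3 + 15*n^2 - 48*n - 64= -n^3 + 15*n^2 - 54*n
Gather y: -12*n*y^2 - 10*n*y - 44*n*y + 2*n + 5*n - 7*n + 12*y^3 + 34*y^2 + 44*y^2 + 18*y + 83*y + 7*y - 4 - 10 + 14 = 12*y^3 + y^2*(78 - 12*n) + y*(108 - 54*n)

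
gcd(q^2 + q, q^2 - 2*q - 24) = 1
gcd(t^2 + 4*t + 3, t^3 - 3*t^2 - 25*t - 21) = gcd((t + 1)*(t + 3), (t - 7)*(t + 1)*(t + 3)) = t^2 + 4*t + 3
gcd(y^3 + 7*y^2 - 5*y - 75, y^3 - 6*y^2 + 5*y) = 1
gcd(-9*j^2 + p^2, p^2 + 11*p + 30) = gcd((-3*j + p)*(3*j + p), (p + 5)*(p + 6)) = 1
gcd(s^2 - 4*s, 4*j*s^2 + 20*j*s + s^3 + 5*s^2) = s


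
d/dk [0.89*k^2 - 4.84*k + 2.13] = 1.78*k - 4.84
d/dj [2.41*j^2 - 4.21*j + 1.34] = 4.82*j - 4.21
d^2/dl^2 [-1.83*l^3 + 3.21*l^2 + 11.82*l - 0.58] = 6.42 - 10.98*l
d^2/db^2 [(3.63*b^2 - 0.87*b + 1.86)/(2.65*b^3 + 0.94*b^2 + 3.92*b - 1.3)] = (50.98335*b^6 - 36.65745*b^5 - 82.5114599999998*b^4 + 238.993068*b^3 + 116.440416*b^2 + 73.189728*b + 65.111208)/(18.609625*b^9 + 19.80345*b^8 + 89.60922*b^7 + 32.031154*b^6 + 113.124216*b^5 - 41.139192*b^4 + 44.930348*b^3 - 55.16316*b^2 + 19.8744*b - 2.197)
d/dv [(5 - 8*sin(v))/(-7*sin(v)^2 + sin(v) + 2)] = (-56*sin(v)^2 + 70*sin(v) - 21)*cos(v)/(-7*sin(v)^2 + sin(v) + 2)^2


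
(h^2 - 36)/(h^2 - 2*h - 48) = (h - 6)/(h - 8)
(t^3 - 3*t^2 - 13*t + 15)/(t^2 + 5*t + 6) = (t^2 - 6*t + 5)/(t + 2)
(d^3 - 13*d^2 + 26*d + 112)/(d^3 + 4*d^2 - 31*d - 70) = (d^2 - 15*d + 56)/(d^2 + 2*d - 35)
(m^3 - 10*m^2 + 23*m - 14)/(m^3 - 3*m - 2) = (m^2 - 8*m + 7)/(m^2 + 2*m + 1)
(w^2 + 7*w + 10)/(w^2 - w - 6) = (w + 5)/(w - 3)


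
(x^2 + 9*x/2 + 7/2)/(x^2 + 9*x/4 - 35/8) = 4*(x + 1)/(4*x - 5)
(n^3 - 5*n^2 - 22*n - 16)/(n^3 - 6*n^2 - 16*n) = (n + 1)/n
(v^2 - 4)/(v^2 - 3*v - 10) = (v - 2)/(v - 5)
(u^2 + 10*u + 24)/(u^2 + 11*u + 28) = (u + 6)/(u + 7)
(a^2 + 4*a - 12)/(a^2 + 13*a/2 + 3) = 2*(a - 2)/(2*a + 1)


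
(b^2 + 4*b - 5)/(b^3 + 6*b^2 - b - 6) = (b + 5)/(b^2 + 7*b + 6)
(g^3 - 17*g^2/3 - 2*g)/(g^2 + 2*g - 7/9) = 3*g*(3*g^2 - 17*g - 6)/(9*g^2 + 18*g - 7)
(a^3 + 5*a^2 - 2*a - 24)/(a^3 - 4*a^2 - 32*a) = (a^2 + a - 6)/(a*(a - 8))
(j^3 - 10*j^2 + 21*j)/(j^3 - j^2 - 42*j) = (j - 3)/(j + 6)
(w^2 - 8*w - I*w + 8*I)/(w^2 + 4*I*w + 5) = (w - 8)/(w + 5*I)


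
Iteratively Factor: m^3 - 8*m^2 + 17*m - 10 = (m - 1)*(m^2 - 7*m + 10) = (m - 5)*(m - 1)*(m - 2)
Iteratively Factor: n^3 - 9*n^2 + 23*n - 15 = (n - 1)*(n^2 - 8*n + 15) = (n - 3)*(n - 1)*(n - 5)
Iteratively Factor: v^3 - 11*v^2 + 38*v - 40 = (v - 5)*(v^2 - 6*v + 8) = (v - 5)*(v - 2)*(v - 4)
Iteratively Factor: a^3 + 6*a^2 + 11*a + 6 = (a + 3)*(a^2 + 3*a + 2) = (a + 2)*(a + 3)*(a + 1)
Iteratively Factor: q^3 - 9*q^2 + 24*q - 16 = (q - 4)*(q^2 - 5*q + 4) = (q - 4)*(q - 1)*(q - 4)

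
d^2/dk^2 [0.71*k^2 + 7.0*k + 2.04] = 1.42000000000000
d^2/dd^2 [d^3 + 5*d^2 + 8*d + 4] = 6*d + 10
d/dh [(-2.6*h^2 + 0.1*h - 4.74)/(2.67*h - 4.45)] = (-6.942*h^2 + 23.14*h + 12.2108)/(7.1289*h^2 - 23.763*h + 19.8025)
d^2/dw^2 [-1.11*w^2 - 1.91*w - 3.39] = -2.22000000000000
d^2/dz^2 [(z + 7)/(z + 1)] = 12/(z + 1)^3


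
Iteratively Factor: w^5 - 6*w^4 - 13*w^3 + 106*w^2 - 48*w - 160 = (w - 4)*(w^4 - 2*w^3 - 21*w^2 + 22*w + 40) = (w - 4)*(w - 2)*(w^3 - 21*w - 20) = (w - 4)*(w - 2)*(w + 1)*(w^2 - w - 20) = (w - 5)*(w - 4)*(w - 2)*(w + 1)*(w + 4)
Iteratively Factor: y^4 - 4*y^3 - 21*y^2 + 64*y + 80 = (y - 5)*(y^3 + y^2 - 16*y - 16) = (y - 5)*(y - 4)*(y^2 + 5*y + 4) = (y - 5)*(y - 4)*(y + 1)*(y + 4)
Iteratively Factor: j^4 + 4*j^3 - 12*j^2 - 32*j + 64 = (j + 4)*(j^3 - 12*j + 16) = (j + 4)^2*(j^2 - 4*j + 4) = (j - 2)*(j + 4)^2*(j - 2)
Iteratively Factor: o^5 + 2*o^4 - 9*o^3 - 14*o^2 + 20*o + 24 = (o - 2)*(o^4 + 4*o^3 - o^2 - 16*o - 12) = (o - 2)^2*(o^3 + 6*o^2 + 11*o + 6) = (o - 2)^2*(o + 2)*(o^2 + 4*o + 3) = (o - 2)^2*(o + 2)*(o + 3)*(o + 1)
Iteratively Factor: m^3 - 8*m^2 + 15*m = (m - 3)*(m^2 - 5*m) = m*(m - 3)*(m - 5)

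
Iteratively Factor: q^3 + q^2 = (q)*(q^2 + q) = q^2*(q + 1)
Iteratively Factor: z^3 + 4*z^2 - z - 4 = (z + 1)*(z^2 + 3*z - 4) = (z - 1)*(z + 1)*(z + 4)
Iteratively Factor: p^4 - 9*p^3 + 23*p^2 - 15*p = (p - 5)*(p^3 - 4*p^2 + 3*p) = p*(p - 5)*(p^2 - 4*p + 3) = p*(p - 5)*(p - 1)*(p - 3)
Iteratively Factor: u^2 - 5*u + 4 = (u - 1)*(u - 4)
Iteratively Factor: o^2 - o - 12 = (o - 4)*(o + 3)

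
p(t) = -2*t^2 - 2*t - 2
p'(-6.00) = 22.00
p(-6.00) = -62.00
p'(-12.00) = 46.00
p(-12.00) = -266.00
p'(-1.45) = 3.80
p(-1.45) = -3.30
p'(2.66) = -12.64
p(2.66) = -21.47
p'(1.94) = -9.76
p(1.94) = -13.41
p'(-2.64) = 8.56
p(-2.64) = -10.66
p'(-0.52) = 0.08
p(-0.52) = -1.50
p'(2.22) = -10.88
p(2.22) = -16.30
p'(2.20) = -10.80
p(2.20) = -16.08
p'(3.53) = -16.12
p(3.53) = -33.98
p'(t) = -4*t - 2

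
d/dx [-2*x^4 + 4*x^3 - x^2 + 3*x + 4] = -8*x^3 + 12*x^2 - 2*x + 3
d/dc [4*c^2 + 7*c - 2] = 8*c + 7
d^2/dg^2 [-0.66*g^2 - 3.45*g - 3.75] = -1.32000000000000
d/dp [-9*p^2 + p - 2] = 1 - 18*p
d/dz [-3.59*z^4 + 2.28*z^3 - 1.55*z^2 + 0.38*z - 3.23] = -14.36*z^3 + 6.84*z^2 - 3.1*z + 0.38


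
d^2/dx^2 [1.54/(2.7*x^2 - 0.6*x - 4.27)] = (22.4532*x^2 - 4.9896*x - 1.54*(5.4*x - 0.6)*(10.8*x - 1.2) - 35.50932)/(-2.7*x^2 + 0.6*x + 4.27)^3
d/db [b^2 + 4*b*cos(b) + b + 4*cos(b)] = -4*b*sin(b) + 2*b + 4*sqrt(2)*cos(b + pi/4) + 1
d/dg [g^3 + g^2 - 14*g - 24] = 3*g^2 + 2*g - 14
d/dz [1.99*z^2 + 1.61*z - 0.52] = 3.98*z + 1.61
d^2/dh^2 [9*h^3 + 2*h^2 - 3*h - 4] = 54*h + 4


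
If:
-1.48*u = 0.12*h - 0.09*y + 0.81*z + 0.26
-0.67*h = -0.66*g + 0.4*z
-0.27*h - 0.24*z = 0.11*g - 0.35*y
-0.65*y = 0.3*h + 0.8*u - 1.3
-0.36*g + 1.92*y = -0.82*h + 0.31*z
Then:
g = -0.76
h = 2.35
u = 2.36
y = -1.99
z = -5.20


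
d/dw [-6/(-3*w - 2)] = -18/(3*w + 2)^2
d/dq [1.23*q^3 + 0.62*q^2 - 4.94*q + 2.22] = 3.69*q^2 + 1.24*q - 4.94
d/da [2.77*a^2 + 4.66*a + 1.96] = 5.54*a + 4.66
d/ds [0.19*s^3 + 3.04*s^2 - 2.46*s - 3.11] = 0.57*s^2 + 6.08*s - 2.46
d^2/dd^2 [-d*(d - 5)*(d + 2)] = 6 - 6*d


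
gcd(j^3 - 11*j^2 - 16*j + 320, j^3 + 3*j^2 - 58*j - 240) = j^2 - 3*j - 40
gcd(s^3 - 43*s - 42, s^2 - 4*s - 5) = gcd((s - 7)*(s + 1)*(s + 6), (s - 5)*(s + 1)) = s + 1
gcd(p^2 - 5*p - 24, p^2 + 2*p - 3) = p + 3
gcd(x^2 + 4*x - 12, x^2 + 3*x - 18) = x + 6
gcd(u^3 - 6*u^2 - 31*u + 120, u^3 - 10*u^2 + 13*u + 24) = u^2 - 11*u + 24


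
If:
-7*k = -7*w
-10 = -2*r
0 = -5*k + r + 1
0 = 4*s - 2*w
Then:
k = 6/5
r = 5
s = 3/5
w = 6/5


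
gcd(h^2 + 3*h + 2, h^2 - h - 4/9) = 1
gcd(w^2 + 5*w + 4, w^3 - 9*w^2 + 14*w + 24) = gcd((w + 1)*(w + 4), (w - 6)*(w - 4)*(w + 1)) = w + 1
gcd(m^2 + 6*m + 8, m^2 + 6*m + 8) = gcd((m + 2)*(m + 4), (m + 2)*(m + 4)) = m^2 + 6*m + 8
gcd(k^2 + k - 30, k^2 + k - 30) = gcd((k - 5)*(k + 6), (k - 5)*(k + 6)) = k^2 + k - 30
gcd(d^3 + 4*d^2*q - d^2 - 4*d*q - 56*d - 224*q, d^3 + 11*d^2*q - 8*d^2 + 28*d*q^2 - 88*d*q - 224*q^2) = d^2 + 4*d*q - 8*d - 32*q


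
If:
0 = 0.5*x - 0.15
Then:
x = 0.30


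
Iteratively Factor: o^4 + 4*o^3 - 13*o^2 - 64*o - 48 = (o - 4)*(o^3 + 8*o^2 + 19*o + 12) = (o - 4)*(o + 3)*(o^2 + 5*o + 4) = (o - 4)*(o + 1)*(o + 3)*(o + 4)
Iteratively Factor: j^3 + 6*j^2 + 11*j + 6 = (j + 3)*(j^2 + 3*j + 2) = (j + 1)*(j + 3)*(j + 2)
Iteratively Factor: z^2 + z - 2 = (z - 1)*(z + 2)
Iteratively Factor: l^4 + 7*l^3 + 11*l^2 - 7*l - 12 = (l - 1)*(l^3 + 8*l^2 + 19*l + 12) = (l - 1)*(l + 4)*(l^2 + 4*l + 3) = (l - 1)*(l + 3)*(l + 4)*(l + 1)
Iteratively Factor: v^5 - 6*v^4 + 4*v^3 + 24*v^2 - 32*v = (v)*(v^4 - 6*v^3 + 4*v^2 + 24*v - 32) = v*(v - 4)*(v^3 - 2*v^2 - 4*v + 8) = v*(v - 4)*(v - 2)*(v^2 - 4) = v*(v - 4)*(v - 2)^2*(v + 2)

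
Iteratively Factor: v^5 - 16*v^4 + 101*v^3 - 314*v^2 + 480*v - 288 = (v - 4)*(v^4 - 12*v^3 + 53*v^2 - 102*v + 72) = (v - 4)^2*(v^3 - 8*v^2 + 21*v - 18) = (v - 4)^2*(v - 3)*(v^2 - 5*v + 6) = (v - 4)^2*(v - 3)*(v - 2)*(v - 3)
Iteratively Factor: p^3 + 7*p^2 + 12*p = (p + 4)*(p^2 + 3*p) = (p + 3)*(p + 4)*(p)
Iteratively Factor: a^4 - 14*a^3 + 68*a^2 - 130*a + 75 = (a - 3)*(a^3 - 11*a^2 + 35*a - 25) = (a - 5)*(a - 3)*(a^2 - 6*a + 5) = (a - 5)*(a - 3)*(a - 1)*(a - 5)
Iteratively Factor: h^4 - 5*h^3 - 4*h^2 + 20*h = (h + 2)*(h^3 - 7*h^2 + 10*h) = (h - 5)*(h + 2)*(h^2 - 2*h) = h*(h - 5)*(h + 2)*(h - 2)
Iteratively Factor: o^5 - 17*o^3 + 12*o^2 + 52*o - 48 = (o + 2)*(o^4 - 2*o^3 - 13*o^2 + 38*o - 24) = (o - 2)*(o + 2)*(o^3 - 13*o + 12) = (o - 2)*(o - 1)*(o + 2)*(o^2 + o - 12) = (o - 2)*(o - 1)*(o + 2)*(o + 4)*(o - 3)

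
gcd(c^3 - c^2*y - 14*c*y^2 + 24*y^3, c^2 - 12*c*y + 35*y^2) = 1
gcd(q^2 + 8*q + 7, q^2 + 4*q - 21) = q + 7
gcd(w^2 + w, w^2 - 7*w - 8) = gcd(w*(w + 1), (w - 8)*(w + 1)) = w + 1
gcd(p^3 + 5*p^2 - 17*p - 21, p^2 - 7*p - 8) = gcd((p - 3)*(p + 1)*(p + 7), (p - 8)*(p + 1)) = p + 1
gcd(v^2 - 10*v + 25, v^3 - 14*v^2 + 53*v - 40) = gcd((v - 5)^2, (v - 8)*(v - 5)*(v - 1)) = v - 5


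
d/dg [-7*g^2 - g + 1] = -14*g - 1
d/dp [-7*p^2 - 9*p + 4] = -14*p - 9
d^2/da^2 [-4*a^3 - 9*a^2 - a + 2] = -24*a - 18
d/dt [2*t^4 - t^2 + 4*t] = 8*t^3 - 2*t + 4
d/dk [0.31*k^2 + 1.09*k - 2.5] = 0.62*k + 1.09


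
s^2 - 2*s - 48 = (s - 8)*(s + 6)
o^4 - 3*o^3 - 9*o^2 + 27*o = o*(o - 3)^2*(o + 3)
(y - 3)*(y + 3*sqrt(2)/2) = y^2 - 3*y + 3*sqrt(2)*y/2 - 9*sqrt(2)/2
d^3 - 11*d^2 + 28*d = d*(d - 7)*(d - 4)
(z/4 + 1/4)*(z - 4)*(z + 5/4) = z^3/4 - 7*z^2/16 - 31*z/16 - 5/4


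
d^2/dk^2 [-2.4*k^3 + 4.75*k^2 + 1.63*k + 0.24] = 9.5 - 14.4*k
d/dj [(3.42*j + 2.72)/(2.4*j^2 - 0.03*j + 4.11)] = (-8.208*j^2 - 13.056*j + 14.1378)/(5.76*j^4 - 0.144*j^3 + 19.7289*j^2 - 0.2466*j + 16.8921)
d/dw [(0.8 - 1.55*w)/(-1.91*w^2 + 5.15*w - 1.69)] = (-2.9605*w^2 + 3.056*w - 1.5005)/(3.6481*w^4 - 19.673*w^3 + 32.9783*w^2 - 17.407*w + 2.8561)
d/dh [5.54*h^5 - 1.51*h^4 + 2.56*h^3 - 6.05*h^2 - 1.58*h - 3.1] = 27.7*h^4 - 6.04*h^3 + 7.68*h^2 - 12.1*h - 1.58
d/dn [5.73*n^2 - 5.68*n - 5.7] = 11.46*n - 5.68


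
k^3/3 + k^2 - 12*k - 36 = (k/3 + 1)*(k - 6)*(k + 6)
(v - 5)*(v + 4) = v^2 - v - 20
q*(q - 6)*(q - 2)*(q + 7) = q^4 - q^3 - 44*q^2 + 84*q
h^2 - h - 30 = (h - 6)*(h + 5)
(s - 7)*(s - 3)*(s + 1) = s^3 - 9*s^2 + 11*s + 21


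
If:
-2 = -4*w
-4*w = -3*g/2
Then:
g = 4/3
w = 1/2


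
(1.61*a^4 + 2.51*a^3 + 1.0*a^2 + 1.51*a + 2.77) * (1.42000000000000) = 2.2862*a^4 + 3.5642*a^3 + 1.42*a^2 + 2.1442*a + 3.9334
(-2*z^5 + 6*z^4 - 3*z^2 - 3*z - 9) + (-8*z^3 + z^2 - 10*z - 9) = -2*z^5 + 6*z^4 - 8*z^3 - 2*z^2 - 13*z - 18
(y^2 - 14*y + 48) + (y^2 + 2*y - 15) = 2*y^2 - 12*y + 33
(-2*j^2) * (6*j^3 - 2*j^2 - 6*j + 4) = -12*j^5 + 4*j^4 + 12*j^3 - 8*j^2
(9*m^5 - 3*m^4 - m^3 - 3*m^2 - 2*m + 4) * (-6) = -54*m^5 + 18*m^4 + 6*m^3 + 18*m^2 + 12*m - 24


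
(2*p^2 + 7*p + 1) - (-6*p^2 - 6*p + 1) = 8*p^2 + 13*p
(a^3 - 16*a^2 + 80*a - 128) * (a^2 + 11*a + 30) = a^5 - 5*a^4 - 66*a^3 + 272*a^2 + 992*a - 3840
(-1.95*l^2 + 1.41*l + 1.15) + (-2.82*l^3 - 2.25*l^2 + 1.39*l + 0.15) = -2.82*l^3 - 4.2*l^2 + 2.8*l + 1.3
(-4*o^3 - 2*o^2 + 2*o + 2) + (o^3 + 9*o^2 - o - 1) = -3*o^3 + 7*o^2 + o + 1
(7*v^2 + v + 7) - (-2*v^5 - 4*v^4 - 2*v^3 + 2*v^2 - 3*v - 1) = 2*v^5 + 4*v^4 + 2*v^3 + 5*v^2 + 4*v + 8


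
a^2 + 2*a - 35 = (a - 5)*(a + 7)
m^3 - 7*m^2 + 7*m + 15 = (m - 5)*(m - 3)*(m + 1)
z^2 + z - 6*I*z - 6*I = (z + 1)*(z - 6*I)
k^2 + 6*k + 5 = (k + 1)*(k + 5)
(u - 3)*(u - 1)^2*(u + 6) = u^4 + u^3 - 23*u^2 + 39*u - 18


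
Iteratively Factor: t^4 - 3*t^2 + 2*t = (t - 1)*(t^3 + t^2 - 2*t) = (t - 1)^2*(t^2 + 2*t) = (t - 1)^2*(t + 2)*(t)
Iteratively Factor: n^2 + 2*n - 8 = (n + 4)*(n - 2)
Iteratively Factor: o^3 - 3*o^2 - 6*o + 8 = (o + 2)*(o^2 - 5*o + 4) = (o - 4)*(o + 2)*(o - 1)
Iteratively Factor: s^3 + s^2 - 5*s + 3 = (s - 1)*(s^2 + 2*s - 3) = (s - 1)^2*(s + 3)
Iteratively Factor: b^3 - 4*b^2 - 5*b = (b + 1)*(b^2 - 5*b) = (b - 5)*(b + 1)*(b)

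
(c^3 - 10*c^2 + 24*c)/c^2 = c - 10 + 24/c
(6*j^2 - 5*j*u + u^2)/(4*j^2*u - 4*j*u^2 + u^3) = (-3*j + u)/(u*(-2*j + u))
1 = 1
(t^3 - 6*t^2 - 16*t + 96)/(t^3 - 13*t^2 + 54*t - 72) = (t + 4)/(t - 3)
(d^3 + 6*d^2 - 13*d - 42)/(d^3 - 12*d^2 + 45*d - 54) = (d^2 + 9*d + 14)/(d^2 - 9*d + 18)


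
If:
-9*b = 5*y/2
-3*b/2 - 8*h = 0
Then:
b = -5*y/18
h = 5*y/96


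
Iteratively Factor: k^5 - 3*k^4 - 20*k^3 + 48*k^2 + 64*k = (k - 4)*(k^4 + k^3 - 16*k^2 - 16*k) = k*(k - 4)*(k^3 + k^2 - 16*k - 16) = k*(k - 4)^2*(k^2 + 5*k + 4) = k*(k - 4)^2*(k + 1)*(k + 4)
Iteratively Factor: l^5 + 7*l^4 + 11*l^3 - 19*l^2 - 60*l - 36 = (l + 3)*(l^4 + 4*l^3 - l^2 - 16*l - 12) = (l + 1)*(l + 3)*(l^3 + 3*l^2 - 4*l - 12) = (l + 1)*(l + 2)*(l + 3)*(l^2 + l - 6) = (l - 2)*(l + 1)*(l + 2)*(l + 3)*(l + 3)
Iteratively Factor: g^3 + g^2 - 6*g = (g)*(g^2 + g - 6) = g*(g - 2)*(g + 3)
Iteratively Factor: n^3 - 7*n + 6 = (n + 3)*(n^2 - 3*n + 2) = (n - 1)*(n + 3)*(n - 2)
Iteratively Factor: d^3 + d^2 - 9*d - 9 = (d + 1)*(d^2 - 9) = (d + 1)*(d + 3)*(d - 3)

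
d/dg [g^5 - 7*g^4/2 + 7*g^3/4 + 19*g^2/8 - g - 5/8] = 5*g^4 - 14*g^3 + 21*g^2/4 + 19*g/4 - 1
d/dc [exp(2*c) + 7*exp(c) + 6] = (2*exp(c) + 7)*exp(c)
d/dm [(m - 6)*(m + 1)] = 2*m - 5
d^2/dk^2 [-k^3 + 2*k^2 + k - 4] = 4 - 6*k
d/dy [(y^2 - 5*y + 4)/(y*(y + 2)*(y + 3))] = (-y^4 + 10*y^3 + 19*y^2 - 40*y - 24)/(y^2*(y^4 + 10*y^3 + 37*y^2 + 60*y + 36))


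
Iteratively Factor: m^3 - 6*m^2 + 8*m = (m - 2)*(m^2 - 4*m) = (m - 4)*(m - 2)*(m)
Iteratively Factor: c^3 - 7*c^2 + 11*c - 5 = (c - 5)*(c^2 - 2*c + 1) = (c - 5)*(c - 1)*(c - 1)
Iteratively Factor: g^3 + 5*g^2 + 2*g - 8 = (g + 2)*(g^2 + 3*g - 4) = (g + 2)*(g + 4)*(g - 1)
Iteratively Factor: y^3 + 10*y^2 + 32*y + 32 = (y + 4)*(y^2 + 6*y + 8) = (y + 2)*(y + 4)*(y + 4)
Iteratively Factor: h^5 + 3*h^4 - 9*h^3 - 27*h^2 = (h + 3)*(h^4 - 9*h^2) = (h - 3)*(h + 3)*(h^3 + 3*h^2) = (h - 3)*(h + 3)^2*(h^2) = h*(h - 3)*(h + 3)^2*(h)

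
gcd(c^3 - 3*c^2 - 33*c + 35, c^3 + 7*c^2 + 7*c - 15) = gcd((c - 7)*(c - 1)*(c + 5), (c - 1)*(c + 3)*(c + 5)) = c^2 + 4*c - 5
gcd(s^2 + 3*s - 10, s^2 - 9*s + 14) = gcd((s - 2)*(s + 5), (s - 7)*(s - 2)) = s - 2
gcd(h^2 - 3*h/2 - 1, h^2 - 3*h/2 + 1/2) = 1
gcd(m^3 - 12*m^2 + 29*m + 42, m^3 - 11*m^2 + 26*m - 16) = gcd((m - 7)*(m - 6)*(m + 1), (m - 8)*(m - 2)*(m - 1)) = 1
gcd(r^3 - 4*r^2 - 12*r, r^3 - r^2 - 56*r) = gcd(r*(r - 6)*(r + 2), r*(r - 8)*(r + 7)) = r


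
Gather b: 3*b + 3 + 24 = 3*b + 27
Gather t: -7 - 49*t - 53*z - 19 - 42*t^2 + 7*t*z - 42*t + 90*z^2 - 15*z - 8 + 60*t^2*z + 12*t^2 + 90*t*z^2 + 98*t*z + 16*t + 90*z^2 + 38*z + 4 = t^2*(60*z - 30) + t*(90*z^2 + 105*z - 75) + 180*z^2 - 30*z - 30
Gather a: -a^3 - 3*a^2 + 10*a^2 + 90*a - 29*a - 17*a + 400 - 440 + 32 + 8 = -a^3 + 7*a^2 + 44*a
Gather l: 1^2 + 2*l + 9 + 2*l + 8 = 4*l + 18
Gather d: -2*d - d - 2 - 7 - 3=-3*d - 12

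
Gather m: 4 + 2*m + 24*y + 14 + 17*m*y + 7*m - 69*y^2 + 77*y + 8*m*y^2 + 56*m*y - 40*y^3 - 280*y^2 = m*(8*y^2 + 73*y + 9) - 40*y^3 - 349*y^2 + 101*y + 18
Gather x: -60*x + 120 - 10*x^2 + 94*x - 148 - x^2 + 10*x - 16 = -11*x^2 + 44*x - 44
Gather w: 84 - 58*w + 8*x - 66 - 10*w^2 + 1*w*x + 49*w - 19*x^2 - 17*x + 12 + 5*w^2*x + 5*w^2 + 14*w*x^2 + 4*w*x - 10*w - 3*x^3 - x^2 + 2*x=w^2*(5*x - 5) + w*(14*x^2 + 5*x - 19) - 3*x^3 - 20*x^2 - 7*x + 30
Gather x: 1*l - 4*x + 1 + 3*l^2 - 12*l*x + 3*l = 3*l^2 + 4*l + x*(-12*l - 4) + 1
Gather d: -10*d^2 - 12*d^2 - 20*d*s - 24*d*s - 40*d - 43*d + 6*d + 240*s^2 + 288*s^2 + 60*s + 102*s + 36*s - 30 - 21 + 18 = -22*d^2 + d*(-44*s - 77) + 528*s^2 + 198*s - 33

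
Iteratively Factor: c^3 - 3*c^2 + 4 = (c - 2)*(c^2 - c - 2) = (c - 2)*(c + 1)*(c - 2)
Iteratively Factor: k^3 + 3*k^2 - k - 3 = (k - 1)*(k^2 + 4*k + 3) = (k - 1)*(k + 3)*(k + 1)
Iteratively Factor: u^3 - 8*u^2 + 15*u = (u)*(u^2 - 8*u + 15) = u*(u - 3)*(u - 5)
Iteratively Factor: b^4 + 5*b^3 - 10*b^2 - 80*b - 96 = (b - 4)*(b^3 + 9*b^2 + 26*b + 24) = (b - 4)*(b + 4)*(b^2 + 5*b + 6) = (b - 4)*(b + 2)*(b + 4)*(b + 3)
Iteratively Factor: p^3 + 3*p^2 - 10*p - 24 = (p + 2)*(p^2 + p - 12) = (p - 3)*(p + 2)*(p + 4)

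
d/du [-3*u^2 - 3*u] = -6*u - 3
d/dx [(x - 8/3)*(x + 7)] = 2*x + 13/3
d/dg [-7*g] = -7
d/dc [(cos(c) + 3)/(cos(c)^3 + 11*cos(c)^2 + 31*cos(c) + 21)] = 2*(cos(c) + 4)*sin(c)/((cos(c) + 1)^2*(cos(c) + 7)^2)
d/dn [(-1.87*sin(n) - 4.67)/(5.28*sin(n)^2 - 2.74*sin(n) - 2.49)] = (9.8736*sin(n)^2 + 49.3152*sin(n) - 8.1395)*cos(n)/(27.8784*sin(n)^4 - 28.9344*sin(n)^3 - 18.7868*sin(n)^2 + 13.6452*sin(n) + 6.2001)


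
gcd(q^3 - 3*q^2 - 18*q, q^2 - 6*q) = q^2 - 6*q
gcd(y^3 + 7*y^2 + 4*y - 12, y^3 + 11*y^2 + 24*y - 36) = y^2 + 5*y - 6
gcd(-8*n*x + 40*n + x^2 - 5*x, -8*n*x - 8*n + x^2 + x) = -8*n + x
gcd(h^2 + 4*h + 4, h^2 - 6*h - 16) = h + 2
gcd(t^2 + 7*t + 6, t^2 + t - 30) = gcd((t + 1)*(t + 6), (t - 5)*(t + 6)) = t + 6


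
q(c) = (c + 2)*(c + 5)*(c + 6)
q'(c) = (c + 2)*(c + 5) + (c + 2)*(c + 6) + (c + 5)*(c + 6)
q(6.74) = 1307.22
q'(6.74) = 363.52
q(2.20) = 247.97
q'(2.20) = 123.72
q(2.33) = 264.39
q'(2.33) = 128.87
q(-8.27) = -46.54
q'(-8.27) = 42.16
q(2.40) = 273.50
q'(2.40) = 131.68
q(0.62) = 97.48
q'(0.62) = 69.27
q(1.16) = 139.37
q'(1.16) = 86.20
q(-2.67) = -5.20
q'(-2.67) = 3.97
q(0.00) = 60.00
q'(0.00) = 52.00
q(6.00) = 1056.00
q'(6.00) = 316.00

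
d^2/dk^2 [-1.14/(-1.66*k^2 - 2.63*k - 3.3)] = (-6.282768*k^2 - 9.954024*k + 1.14*(3.32*k + 2.63)*(6.64*k + 5.26) - 12.48984)/(1.66*k^2 + 2.63*k + 3.3)^3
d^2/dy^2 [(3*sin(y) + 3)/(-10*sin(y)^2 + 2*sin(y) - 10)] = 3*(25*sin(y)^5 + 105*sin(y)^4 - 215*sin(y)^3 - 244*sin(y)^2 + 210*sin(y) + 38)/(2*(5*sin(y)^2 - sin(y) + 5)^3)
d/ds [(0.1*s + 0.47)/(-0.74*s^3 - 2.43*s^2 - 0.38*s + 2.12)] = (0.148*s^3 + 1.2864*s^2 + 2.2842*s + 0.3906)/(0.5476*s^6 + 3.5964*s^5 + 6.4673*s^4 - 1.2908*s^3 - 10.1588*s^2 - 1.6112*s + 4.4944)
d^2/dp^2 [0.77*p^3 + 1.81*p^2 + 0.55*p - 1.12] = 4.62*p + 3.62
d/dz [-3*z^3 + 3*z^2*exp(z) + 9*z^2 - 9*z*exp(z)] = 3*z^2*exp(z) - 9*z^2 - 3*z*exp(z) + 18*z - 9*exp(z)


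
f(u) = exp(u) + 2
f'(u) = exp(u)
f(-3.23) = 2.04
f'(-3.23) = 0.04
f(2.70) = 16.88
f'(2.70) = 14.88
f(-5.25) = 2.01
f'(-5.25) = 0.01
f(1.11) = 5.03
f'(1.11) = 3.03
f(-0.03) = 2.97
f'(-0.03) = 0.97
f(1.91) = 8.75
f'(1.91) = 6.75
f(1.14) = 5.13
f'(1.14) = 3.13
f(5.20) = 183.27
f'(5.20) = 181.27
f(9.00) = 8105.08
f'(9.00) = 8103.08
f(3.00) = 22.09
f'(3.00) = 20.09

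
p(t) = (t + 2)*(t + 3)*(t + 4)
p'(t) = (t + 2)*(t + 3) + (t + 2)*(t + 4) + (t + 3)*(t + 4) = 3*t^2 + 18*t + 26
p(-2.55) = -0.36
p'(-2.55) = -0.39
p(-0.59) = 11.59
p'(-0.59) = 16.42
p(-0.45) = 14.03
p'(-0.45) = 18.51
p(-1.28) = 3.37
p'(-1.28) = 7.88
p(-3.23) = 0.22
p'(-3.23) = -0.84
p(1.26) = 73.05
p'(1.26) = 53.44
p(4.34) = 388.11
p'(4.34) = 160.63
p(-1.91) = 0.21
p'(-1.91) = 2.56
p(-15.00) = -1716.00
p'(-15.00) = 431.00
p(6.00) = 720.00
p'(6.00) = 242.00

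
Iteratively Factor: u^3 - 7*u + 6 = (u - 1)*(u^2 + u - 6) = (u - 1)*(u + 3)*(u - 2)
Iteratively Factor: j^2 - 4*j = (j)*(j - 4)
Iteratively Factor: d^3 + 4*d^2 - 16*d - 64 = (d - 4)*(d^2 + 8*d + 16) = (d - 4)*(d + 4)*(d + 4)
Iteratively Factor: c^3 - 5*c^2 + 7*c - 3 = (c - 3)*(c^2 - 2*c + 1) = (c - 3)*(c - 1)*(c - 1)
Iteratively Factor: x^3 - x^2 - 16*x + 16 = (x - 4)*(x^2 + 3*x - 4) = (x - 4)*(x + 4)*(x - 1)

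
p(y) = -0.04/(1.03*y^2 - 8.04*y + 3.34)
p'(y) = -0.04*(8.04 - 2.06*y)/(1.03*y^2 - 8.04*y + 3.34)^2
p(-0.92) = -0.00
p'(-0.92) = -0.00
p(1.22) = 0.01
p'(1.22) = -0.01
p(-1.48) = -0.00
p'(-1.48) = -0.00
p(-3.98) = -0.00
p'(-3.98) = -0.00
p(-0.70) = -0.00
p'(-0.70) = -0.00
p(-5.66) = -0.00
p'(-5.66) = -0.00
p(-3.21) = -0.00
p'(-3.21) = -0.00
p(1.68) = 0.01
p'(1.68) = -0.00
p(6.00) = 0.01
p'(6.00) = 0.00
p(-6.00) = -0.00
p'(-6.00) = -0.00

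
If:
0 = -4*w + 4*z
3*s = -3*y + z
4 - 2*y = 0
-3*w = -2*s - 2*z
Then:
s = -6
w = -12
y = 2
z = -12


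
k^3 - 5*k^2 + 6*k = k*(k - 3)*(k - 2)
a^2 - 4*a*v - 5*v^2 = (a - 5*v)*(a + v)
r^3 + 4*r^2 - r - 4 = (r - 1)*(r + 1)*(r + 4)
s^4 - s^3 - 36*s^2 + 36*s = s*(s - 6)*(s - 1)*(s + 6)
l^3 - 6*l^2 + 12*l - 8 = (l - 2)^3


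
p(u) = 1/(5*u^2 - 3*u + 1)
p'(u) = (3 - 10*u)/(5*u^2 - 3*u + 1)^2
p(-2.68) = 0.02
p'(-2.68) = 0.01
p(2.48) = 0.04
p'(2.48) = -0.04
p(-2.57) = 0.02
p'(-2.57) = 0.02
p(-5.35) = 0.01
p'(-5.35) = 0.00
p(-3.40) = 0.01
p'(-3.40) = 0.01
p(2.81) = 0.03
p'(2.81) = -0.02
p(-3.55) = 0.01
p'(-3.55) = 0.01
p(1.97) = 0.07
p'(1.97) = -0.08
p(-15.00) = 0.00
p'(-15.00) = 0.00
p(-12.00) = 0.00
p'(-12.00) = 0.00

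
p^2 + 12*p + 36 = (p + 6)^2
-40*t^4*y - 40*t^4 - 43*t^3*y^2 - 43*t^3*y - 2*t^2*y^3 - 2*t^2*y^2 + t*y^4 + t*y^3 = (-8*t + y)*(t + y)*(5*t + y)*(t*y + t)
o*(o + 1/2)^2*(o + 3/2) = o^4 + 5*o^3/2 + 7*o^2/4 + 3*o/8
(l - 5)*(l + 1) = l^2 - 4*l - 5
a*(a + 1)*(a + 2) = a^3 + 3*a^2 + 2*a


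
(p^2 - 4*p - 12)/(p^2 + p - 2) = (p - 6)/(p - 1)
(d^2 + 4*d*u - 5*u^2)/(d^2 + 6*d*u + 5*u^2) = (d - u)/(d + u)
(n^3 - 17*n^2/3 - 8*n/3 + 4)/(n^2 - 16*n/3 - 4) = (3*n^2 + n - 2)/(3*n + 2)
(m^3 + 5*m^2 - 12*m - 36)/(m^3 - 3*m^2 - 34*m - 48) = (m^2 + 3*m - 18)/(m^2 - 5*m - 24)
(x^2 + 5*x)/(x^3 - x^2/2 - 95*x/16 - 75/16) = 16*x*(x + 5)/(16*x^3 - 8*x^2 - 95*x - 75)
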